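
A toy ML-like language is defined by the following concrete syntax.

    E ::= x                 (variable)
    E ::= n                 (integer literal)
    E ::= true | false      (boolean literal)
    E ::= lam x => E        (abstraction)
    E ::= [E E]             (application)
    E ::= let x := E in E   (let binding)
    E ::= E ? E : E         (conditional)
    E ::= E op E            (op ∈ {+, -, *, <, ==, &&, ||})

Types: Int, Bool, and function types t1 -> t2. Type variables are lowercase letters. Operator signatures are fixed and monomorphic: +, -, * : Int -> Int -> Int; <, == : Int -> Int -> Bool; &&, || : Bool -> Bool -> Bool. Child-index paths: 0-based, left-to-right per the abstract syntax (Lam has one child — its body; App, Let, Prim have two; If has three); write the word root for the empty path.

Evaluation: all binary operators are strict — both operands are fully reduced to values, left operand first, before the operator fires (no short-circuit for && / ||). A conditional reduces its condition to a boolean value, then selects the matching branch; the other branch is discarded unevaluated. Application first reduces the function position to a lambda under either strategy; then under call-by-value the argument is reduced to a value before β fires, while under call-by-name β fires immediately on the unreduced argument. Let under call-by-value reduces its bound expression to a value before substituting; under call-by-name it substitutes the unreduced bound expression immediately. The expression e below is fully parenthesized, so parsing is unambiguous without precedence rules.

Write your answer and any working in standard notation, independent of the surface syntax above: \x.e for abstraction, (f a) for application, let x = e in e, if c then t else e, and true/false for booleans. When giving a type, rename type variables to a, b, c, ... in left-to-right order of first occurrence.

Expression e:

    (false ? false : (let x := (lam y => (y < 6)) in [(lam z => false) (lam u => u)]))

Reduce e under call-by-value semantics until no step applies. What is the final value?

Answer: false

Working:
step 0: (if false then false else (let x = (\y.(y < 6)) in ((\z.false) (\u.u))))
step 1: [if@root] (let x = (\y.(y < 6)) in ((\z.false) (\u.u)))
step 2: [let@root] ((\z.false) (\u.u))
step 3: [beta@root] false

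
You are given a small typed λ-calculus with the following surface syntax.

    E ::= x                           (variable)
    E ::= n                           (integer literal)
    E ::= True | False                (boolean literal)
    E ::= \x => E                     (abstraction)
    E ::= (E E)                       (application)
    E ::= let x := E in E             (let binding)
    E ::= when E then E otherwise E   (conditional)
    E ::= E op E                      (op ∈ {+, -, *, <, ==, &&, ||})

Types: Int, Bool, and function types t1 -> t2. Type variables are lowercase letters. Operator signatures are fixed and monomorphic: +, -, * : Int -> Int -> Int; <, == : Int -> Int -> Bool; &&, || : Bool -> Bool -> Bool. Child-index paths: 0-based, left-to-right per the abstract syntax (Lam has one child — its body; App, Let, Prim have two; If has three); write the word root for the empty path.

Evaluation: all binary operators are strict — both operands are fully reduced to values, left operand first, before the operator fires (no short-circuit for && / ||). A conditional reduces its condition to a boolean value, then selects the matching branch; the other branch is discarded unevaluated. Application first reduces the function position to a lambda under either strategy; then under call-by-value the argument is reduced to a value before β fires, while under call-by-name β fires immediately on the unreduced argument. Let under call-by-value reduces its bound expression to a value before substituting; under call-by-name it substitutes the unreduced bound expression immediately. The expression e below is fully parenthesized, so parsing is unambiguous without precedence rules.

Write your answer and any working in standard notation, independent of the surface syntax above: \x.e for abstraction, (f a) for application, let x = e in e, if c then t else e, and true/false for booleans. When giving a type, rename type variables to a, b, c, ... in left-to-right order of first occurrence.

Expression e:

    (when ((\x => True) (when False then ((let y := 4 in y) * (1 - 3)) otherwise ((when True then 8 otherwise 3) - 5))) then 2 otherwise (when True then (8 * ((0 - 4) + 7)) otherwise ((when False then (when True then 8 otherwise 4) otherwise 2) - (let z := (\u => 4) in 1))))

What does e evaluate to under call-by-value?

Working:
step 0: (if ((\x.true) (if false then ((let y = 4 in y) * (1 - 3)) else ((if true then 8 else 3) - 5))) then 2 else (if true then (8 * ((0 - 4) + 7)) else ((if false then (if true then 8 else 4) else 2) - (let z = (\u.4) in 1))))
step 1: [if@0.1] (if ((\x.true) ((if true then 8 else 3) - 5)) then 2 else (if true then (8 * ((0 - 4) + 7)) else ((if false then (if true then 8 else 4) else 2) - (let z = (\u.4) in 1))))
step 2: [if@0.1.0] (if ((\x.true) (8 - 5)) then 2 else (if true then (8 * ((0 - 4) + 7)) else ((if false then (if true then 8 else 4) else 2) - (let z = (\u.4) in 1))))
step 3: [delta@0.1] (if ((\x.true) 3) then 2 else (if true then (8 * ((0 - 4) + 7)) else ((if false then (if true then 8 else 4) else 2) - (let z = (\u.4) in 1))))
step 4: [beta@0] (if true then 2 else (if true then (8 * ((0 - 4) + 7)) else ((if false then (if true then 8 else 4) else 2) - (let z = (\u.4) in 1))))
step 5: [if@root] 2

Answer: 2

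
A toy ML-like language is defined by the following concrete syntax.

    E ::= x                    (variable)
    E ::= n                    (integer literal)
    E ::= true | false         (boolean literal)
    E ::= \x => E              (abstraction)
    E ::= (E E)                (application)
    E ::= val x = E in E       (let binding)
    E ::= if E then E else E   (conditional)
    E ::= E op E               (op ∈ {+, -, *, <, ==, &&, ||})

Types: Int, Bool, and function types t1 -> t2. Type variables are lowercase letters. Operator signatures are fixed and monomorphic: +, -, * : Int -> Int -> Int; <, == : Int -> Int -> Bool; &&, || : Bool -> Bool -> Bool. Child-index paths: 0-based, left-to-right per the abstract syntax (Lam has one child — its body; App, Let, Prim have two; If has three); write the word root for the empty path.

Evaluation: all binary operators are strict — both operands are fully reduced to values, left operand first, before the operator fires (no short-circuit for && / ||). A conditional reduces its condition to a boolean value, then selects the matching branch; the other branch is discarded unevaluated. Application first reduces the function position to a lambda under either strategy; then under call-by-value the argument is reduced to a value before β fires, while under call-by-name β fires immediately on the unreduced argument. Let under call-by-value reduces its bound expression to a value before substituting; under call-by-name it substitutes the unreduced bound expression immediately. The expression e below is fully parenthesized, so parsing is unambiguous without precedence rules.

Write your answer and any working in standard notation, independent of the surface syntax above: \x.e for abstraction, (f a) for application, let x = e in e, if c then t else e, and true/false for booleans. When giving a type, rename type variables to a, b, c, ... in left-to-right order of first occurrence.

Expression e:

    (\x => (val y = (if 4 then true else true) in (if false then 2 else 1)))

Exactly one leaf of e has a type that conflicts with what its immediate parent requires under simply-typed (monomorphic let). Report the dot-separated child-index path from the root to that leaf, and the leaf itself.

Answer: 0.0.0 : 4

Trace:
  unify Int ~ Bool
  FAIL: mismatch Int ~ Bool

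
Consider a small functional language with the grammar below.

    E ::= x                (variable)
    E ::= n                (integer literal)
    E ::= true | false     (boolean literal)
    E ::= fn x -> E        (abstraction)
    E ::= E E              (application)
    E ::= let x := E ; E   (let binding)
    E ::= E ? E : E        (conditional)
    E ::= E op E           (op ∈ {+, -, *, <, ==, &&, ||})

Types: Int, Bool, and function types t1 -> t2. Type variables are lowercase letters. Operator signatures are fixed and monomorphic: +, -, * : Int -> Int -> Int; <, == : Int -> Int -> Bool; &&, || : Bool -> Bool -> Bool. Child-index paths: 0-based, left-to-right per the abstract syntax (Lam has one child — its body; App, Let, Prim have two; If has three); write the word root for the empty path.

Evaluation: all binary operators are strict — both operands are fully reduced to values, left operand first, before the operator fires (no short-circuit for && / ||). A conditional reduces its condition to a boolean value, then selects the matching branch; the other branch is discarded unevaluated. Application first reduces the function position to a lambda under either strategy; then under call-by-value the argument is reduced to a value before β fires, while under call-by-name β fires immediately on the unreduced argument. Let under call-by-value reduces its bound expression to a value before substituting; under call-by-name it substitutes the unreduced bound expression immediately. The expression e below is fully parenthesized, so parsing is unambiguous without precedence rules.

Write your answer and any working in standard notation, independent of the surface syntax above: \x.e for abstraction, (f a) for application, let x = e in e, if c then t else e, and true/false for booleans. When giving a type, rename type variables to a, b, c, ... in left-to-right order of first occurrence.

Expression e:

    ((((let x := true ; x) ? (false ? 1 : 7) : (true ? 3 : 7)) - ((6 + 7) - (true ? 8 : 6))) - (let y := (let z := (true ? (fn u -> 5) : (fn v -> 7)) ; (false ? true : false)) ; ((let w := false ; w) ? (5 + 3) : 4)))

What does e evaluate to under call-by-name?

Answer: -2

Working:
step 0: (((if (let x = true in x) then (if false then 1 else 7) else (if true then 3 else 7)) - ((6 + 7) - (if true then 8 else 6))) - (let y = (let z = (if true then (\u.5) else (\v.7)) in (if false then true else false)) in (if (let w = false in w) then (5 + 3) else 4)))
step 1: [let@0.0.0] (((if true then (if false then 1 else 7) else (if true then 3 else 7)) - ((6 + 7) - (if true then 8 else 6))) - (let y = (let z = (if true then (\u.5) else (\v.7)) in (if false then true else false)) in (if (let w = false in w) then (5 + 3) else 4)))
step 2: [if@0.0] (((if false then 1 else 7) - ((6 + 7) - (if true then 8 else 6))) - (let y = (let z = (if true then (\u.5) else (\v.7)) in (if false then true else false)) in (if (let w = false in w) then (5 + 3) else 4)))
step 3: [if@0.0] ((7 - ((6 + 7) - (if true then 8 else 6))) - (let y = (let z = (if true then (\u.5) else (\v.7)) in (if false then true else false)) in (if (let w = false in w) then (5 + 3) else 4)))
step 4: [delta@0.1.0] ((7 - (13 - (if true then 8 else 6))) - (let y = (let z = (if true then (\u.5) else (\v.7)) in (if false then true else false)) in (if (let w = false in w) then (5 + 3) else 4)))
step 5: [if@0.1.1] ((7 - (13 - 8)) - (let y = (let z = (if true then (\u.5) else (\v.7)) in (if false then true else false)) in (if (let w = false in w) then (5 + 3) else 4)))
step 6: [delta@0.1] ((7 - 5) - (let y = (let z = (if true then (\u.5) else (\v.7)) in (if false then true else false)) in (if (let w = false in w) then (5 + 3) else 4)))
step 7: [delta@0] (2 - (let y = (let z = (if true then (\u.5) else (\v.7)) in (if false then true else false)) in (if (let w = false in w) then (5 + 3) else 4)))
step 8: [let@1] (2 - (if (let w = false in w) then (5 + 3) else 4))
step 9: [let@1.0] (2 - (if false then (5 + 3) else 4))
step 10: [if@1] (2 - 4)
step 11: [delta@root] -2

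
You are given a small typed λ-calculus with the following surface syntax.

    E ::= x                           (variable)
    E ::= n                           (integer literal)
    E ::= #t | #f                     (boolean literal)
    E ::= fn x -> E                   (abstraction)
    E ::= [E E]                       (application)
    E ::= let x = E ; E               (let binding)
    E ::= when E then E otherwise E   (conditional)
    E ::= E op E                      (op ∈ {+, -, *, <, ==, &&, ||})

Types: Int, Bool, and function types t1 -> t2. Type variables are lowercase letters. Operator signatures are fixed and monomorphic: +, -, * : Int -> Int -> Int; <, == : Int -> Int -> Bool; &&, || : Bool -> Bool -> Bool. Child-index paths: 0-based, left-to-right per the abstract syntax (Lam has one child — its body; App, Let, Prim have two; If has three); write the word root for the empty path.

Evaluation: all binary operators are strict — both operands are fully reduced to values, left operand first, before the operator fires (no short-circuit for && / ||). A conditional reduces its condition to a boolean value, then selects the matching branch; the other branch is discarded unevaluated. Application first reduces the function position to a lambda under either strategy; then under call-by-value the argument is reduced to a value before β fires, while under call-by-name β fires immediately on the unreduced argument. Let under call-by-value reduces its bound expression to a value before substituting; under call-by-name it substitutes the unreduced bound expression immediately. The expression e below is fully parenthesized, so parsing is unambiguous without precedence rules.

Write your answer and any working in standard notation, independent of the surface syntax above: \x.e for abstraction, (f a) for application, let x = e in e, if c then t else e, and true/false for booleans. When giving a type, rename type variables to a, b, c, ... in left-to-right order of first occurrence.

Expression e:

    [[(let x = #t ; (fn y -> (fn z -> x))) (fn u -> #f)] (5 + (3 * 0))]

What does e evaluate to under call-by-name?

Answer: true

Trace:
step 0: (((let x = true in (\y.(\z.x))) (\u.false)) (5 + (3 * 0)))
step 1: [let@0.0] (((\y.(\z.true)) (\u.false)) (5 + (3 * 0)))
step 2: [beta@0] ((\z.true) (5 + (3 * 0)))
step 3: [beta@root] true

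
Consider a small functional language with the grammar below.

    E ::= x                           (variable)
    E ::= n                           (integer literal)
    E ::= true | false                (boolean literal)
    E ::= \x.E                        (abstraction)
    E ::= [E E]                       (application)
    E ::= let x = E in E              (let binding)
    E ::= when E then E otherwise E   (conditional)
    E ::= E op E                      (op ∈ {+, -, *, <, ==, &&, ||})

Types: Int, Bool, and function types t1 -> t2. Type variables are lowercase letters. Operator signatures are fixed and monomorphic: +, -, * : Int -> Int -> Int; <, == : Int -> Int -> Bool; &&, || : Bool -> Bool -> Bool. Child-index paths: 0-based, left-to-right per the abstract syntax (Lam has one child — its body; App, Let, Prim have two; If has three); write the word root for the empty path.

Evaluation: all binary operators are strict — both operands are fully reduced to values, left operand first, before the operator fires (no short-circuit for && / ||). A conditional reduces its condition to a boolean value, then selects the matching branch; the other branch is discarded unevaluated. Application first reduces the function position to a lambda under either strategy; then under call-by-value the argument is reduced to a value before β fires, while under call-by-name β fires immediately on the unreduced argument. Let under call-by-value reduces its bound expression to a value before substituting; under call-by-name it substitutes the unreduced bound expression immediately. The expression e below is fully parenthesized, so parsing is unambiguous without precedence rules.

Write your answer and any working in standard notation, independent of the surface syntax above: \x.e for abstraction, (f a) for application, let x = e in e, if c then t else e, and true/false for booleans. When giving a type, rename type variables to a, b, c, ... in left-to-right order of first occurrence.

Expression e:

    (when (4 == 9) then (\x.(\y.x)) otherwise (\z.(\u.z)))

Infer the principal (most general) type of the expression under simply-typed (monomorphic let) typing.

Derivation:
  unify Int ~ Int
  unify Int ~ Int
  unify Bool ~ Bool
x : a
\y._ : b -> a
\x._ : a -> b -> a
z : c
\u._ : d -> c
\z._ : c -> d -> c
  unify a -> b -> a ~ c -> d -> c
  unify a ~ c
  unify b -> c ~ d -> c
  unify b ~ d
  unify c ~ c

Answer: a -> b -> a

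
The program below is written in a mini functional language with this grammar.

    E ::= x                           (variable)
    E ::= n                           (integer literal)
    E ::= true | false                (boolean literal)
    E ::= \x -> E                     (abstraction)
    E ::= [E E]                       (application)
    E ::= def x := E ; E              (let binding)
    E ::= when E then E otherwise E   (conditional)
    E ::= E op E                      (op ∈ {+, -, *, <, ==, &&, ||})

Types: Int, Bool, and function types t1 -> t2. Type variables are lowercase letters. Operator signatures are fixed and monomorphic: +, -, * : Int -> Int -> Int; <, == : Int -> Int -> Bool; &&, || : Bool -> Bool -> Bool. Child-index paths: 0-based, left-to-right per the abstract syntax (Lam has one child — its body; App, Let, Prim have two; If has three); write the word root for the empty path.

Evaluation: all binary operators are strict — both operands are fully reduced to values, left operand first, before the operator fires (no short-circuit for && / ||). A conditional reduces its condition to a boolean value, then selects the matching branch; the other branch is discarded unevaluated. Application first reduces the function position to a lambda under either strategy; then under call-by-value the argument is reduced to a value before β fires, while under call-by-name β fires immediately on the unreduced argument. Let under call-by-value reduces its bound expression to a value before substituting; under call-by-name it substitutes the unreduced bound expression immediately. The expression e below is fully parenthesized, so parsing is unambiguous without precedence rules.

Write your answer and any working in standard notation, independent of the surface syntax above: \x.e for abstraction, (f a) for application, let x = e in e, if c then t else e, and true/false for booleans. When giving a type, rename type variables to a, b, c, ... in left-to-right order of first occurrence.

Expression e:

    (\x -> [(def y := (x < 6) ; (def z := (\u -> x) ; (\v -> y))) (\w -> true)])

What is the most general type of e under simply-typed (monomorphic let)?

Answer: Int -> Bool

Trace:
x : a
  unify a ~ Int
  unify Int ~ Int
let y : Bool
x : Int
\u._ : b -> Int
let z : b -> Int
y : Bool
\v._ : c -> Bool
\w._ : d -> Bool
  unify c -> Bool ~ (d -> Bool) -> e
  unify c ~ d -> Bool
  unify Bool ~ e
_ _ : Bool
\x._ : Int -> Bool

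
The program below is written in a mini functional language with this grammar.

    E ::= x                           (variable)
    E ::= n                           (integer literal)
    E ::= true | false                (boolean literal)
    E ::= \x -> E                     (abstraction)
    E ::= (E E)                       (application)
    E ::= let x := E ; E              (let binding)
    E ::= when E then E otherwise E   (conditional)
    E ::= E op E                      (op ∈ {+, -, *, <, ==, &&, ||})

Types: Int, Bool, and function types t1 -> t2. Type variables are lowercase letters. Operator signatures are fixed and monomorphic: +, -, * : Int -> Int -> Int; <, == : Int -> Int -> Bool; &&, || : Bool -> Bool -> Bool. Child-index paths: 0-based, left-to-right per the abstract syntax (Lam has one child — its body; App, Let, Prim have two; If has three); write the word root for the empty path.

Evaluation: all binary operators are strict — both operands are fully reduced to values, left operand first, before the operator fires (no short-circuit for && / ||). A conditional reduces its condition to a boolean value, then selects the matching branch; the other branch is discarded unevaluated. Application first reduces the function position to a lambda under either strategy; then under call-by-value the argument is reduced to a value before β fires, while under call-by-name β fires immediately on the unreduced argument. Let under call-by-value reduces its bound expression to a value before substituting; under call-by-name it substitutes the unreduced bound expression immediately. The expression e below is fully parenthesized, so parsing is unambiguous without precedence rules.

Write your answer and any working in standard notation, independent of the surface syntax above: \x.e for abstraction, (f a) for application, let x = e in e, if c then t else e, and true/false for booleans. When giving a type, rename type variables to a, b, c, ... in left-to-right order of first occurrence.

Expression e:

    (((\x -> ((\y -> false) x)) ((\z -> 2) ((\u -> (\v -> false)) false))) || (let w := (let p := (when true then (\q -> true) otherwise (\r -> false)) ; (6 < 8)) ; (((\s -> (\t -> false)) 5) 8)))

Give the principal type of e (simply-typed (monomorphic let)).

Answer: Bool

Working:
\y._ : b -> Bool
x : a
  unify b -> Bool ~ a -> c
  unify b ~ a
  unify Bool ~ c
_ _ : Bool
\x._ : a -> Bool
\z._ : d -> Int
\v._ : f -> Bool
\u._ : e -> f -> Bool
  unify e -> f -> Bool ~ Bool -> g
  unify e ~ Bool
  unify f -> Bool ~ g
_ _ : f -> Bool
  unify d -> Int ~ (f -> Bool) -> h
  unify d ~ f -> Bool
  unify Int ~ h
_ _ : Int
  unify a -> Bool ~ Int -> i
  unify a ~ Int
  unify Bool ~ i
_ _ : Bool
  unify Bool ~ Bool
  unify Bool ~ Bool
\q._ : j -> Bool
\r._ : k -> Bool
  unify j -> Bool ~ k -> Bool
  unify j ~ k
  unify Bool ~ Bool
let p : k -> Bool
  unify Int ~ Int
  unify Int ~ Int
let w : Bool
\t._ : m -> Bool
\s._ : l -> m -> Bool
  unify l -> m -> Bool ~ Int -> n
  unify l ~ Int
  unify m -> Bool ~ n
_ _ : m -> Bool
  unify m -> Bool ~ Int -> o
  unify m ~ Int
  unify Bool ~ o
_ _ : Bool
  unify Bool ~ Bool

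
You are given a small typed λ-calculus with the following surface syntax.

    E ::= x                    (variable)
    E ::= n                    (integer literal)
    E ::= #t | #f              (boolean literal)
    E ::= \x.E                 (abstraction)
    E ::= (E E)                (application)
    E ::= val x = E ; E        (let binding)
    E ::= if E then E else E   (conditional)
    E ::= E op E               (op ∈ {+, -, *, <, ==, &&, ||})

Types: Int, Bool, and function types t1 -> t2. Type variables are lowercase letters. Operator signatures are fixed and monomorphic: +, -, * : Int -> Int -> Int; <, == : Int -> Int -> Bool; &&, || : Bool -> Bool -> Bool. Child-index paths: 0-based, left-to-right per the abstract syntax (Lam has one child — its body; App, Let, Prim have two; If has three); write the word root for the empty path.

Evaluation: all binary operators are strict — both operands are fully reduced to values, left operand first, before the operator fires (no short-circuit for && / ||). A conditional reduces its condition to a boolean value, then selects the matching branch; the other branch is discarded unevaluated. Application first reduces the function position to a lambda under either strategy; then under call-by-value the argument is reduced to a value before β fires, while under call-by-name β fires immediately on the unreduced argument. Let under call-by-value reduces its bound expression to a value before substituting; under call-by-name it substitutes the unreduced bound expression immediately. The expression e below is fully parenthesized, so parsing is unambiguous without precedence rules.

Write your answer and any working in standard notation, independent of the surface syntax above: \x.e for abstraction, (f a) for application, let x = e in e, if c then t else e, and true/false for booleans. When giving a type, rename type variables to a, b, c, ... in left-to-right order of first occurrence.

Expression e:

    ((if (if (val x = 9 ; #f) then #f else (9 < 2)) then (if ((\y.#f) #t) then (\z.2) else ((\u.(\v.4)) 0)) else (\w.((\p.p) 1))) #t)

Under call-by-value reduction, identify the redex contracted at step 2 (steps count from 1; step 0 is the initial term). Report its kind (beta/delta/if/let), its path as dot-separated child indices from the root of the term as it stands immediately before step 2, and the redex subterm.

Trace:
step 0: ((if (if (let x = 9 in false) then false else (9 < 2)) then (if ((\y.false) true) then (\z.2) else ((\u.(\v.4)) 0)) else (\w.((\p.p) 1))) true)
step 1: [let@0.0.0] ((if (if false then false else (9 < 2)) then (if ((\y.false) true) then (\z.2) else ((\u.(\v.4)) 0)) else (\w.((\p.p) 1))) true)
step 2: [if@0.0] ((if (9 < 2) then (if ((\y.false) true) then (\z.2) else ((\u.(\v.4)) 0)) else (\w.((\p.p) 1))) true)

Answer: if at 0.0 : (if false then false else (9 < 2))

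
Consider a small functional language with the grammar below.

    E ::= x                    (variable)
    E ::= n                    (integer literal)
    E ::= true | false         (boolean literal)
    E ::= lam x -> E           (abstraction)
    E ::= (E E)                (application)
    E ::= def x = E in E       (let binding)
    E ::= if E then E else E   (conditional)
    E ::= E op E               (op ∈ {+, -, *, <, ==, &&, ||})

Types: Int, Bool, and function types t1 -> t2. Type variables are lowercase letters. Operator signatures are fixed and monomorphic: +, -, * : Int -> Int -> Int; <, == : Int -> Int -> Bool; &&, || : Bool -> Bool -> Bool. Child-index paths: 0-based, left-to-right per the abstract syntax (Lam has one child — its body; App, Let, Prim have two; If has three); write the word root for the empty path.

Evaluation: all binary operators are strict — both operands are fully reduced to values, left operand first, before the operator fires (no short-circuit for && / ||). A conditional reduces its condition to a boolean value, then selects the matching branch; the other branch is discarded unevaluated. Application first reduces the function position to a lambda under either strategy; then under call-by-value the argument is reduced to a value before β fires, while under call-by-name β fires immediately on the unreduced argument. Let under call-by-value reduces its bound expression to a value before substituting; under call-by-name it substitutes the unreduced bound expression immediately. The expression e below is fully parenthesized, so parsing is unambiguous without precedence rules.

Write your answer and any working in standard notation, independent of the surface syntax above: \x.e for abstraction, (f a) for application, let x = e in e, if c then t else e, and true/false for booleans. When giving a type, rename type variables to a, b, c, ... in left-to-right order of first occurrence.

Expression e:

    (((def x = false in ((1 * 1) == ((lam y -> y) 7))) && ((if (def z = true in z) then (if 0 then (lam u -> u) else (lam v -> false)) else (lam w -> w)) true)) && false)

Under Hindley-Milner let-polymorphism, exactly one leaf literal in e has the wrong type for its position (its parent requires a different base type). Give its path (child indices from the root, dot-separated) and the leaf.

Derivation:
let x : Bool
  unify Int ~ Int
  unify Int ~ Int
  unify Int ~ Int
y : a
\y._ : a -> a
  unify a -> a ~ Int -> b
  unify a ~ Int
  unify Int ~ b
_ _ : Int
  unify Int ~ Int
  unify Bool ~ Bool
let z : Bool
z : Bool
  unify Bool ~ Bool
  unify Int ~ Bool
  FAIL: mismatch Int ~ Bool

Answer: 0.1.0.1.0 : 0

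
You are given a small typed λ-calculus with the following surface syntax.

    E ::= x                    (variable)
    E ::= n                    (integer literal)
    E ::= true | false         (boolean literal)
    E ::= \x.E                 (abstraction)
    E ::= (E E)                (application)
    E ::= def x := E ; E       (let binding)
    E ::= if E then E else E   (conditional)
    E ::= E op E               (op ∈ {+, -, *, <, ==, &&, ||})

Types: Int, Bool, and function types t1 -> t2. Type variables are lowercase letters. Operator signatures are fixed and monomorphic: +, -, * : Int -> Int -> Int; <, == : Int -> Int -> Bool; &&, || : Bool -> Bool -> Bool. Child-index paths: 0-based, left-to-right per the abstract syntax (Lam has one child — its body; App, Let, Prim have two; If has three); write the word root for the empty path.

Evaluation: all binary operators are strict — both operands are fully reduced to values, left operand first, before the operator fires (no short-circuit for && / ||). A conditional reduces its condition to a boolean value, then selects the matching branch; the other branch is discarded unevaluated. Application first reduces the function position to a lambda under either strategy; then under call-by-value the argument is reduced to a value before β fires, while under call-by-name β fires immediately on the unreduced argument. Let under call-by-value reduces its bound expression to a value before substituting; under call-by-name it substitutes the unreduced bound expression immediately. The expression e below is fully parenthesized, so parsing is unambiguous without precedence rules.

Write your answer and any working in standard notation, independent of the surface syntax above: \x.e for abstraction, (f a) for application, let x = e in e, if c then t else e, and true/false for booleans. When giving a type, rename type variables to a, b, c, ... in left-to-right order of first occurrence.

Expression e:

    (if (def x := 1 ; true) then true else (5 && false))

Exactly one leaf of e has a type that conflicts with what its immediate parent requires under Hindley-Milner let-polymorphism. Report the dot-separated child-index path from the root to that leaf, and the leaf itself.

Trace:
let x : Int
  unify Bool ~ Bool
  unify Int ~ Bool
  FAIL: mismatch Int ~ Bool

Answer: 2.0 : 5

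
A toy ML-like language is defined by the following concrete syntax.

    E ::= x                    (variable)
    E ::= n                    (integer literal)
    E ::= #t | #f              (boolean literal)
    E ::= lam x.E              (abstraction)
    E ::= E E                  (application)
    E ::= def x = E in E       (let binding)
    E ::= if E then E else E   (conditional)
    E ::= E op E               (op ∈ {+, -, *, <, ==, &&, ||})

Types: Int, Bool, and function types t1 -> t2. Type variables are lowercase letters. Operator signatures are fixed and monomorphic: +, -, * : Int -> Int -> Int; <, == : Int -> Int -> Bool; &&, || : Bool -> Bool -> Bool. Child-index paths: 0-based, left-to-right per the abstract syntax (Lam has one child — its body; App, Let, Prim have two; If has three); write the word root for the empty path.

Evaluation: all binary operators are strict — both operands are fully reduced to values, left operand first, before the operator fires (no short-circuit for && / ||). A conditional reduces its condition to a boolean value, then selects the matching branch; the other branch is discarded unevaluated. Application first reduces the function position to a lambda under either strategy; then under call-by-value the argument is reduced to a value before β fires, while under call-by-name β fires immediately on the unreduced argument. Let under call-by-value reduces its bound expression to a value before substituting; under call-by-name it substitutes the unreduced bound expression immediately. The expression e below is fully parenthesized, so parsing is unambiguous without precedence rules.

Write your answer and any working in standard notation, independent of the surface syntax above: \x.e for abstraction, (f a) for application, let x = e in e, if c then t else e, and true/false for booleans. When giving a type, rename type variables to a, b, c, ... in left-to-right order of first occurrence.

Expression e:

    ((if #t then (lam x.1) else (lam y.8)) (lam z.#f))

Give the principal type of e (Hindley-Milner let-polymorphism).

Working:
  unify Bool ~ Bool
\x._ : a -> Int
\y._ : b -> Int
  unify a -> Int ~ b -> Int
  unify a ~ b
  unify Int ~ Int
\z._ : c -> Bool
  unify b -> Int ~ (c -> Bool) -> d
  unify b ~ c -> Bool
  unify Int ~ d
_ _ : Int

Answer: Int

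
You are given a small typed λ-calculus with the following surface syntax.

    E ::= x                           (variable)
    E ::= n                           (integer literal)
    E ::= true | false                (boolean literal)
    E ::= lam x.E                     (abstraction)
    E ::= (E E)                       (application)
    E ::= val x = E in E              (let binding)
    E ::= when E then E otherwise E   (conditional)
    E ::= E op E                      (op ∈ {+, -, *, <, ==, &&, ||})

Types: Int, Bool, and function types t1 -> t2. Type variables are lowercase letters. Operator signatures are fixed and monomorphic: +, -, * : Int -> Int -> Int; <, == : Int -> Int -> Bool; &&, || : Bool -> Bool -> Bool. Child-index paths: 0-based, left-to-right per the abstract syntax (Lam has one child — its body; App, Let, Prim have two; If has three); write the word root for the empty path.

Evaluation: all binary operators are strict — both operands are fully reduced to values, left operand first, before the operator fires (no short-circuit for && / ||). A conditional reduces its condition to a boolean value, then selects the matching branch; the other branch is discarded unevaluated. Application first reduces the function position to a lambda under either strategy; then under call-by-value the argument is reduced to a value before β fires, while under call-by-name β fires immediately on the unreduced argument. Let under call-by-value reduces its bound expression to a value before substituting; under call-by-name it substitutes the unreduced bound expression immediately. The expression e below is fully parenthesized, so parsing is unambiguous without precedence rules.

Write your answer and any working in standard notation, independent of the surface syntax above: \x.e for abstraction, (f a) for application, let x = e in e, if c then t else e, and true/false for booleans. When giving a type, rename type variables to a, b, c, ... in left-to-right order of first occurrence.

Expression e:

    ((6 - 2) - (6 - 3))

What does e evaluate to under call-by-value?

Trace:
step 0: ((6 - 2) - (6 - 3))
step 1: [delta@0] (4 - (6 - 3))
step 2: [delta@1] (4 - 3)
step 3: [delta@root] 1

Answer: 1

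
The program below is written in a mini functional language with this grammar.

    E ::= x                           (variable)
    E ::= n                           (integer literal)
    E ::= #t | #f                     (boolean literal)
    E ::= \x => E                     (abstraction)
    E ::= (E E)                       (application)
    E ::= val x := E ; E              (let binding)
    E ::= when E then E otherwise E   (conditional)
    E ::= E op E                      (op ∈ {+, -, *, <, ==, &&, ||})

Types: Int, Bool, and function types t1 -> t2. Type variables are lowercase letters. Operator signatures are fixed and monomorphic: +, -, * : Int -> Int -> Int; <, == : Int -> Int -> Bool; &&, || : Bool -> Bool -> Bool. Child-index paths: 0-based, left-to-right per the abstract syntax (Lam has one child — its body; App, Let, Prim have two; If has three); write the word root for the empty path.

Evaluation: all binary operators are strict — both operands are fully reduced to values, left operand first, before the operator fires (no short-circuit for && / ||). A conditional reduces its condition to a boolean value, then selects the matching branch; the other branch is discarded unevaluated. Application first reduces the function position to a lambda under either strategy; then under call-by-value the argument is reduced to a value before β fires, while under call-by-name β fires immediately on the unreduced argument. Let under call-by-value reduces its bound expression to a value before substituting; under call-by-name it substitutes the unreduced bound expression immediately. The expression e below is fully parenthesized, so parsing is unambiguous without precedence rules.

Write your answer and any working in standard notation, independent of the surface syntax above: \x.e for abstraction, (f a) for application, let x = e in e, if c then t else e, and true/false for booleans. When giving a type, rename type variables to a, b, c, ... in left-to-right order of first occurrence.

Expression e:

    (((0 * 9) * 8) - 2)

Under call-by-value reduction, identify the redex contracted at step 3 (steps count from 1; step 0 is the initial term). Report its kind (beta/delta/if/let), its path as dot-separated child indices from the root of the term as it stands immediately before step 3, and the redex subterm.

Answer: delta at root : (0 - 2)

Derivation:
step 0: (((0 * 9) * 8) - 2)
step 1: [delta@0.0] ((0 * 8) - 2)
step 2: [delta@0] (0 - 2)
step 3: [delta@root] -2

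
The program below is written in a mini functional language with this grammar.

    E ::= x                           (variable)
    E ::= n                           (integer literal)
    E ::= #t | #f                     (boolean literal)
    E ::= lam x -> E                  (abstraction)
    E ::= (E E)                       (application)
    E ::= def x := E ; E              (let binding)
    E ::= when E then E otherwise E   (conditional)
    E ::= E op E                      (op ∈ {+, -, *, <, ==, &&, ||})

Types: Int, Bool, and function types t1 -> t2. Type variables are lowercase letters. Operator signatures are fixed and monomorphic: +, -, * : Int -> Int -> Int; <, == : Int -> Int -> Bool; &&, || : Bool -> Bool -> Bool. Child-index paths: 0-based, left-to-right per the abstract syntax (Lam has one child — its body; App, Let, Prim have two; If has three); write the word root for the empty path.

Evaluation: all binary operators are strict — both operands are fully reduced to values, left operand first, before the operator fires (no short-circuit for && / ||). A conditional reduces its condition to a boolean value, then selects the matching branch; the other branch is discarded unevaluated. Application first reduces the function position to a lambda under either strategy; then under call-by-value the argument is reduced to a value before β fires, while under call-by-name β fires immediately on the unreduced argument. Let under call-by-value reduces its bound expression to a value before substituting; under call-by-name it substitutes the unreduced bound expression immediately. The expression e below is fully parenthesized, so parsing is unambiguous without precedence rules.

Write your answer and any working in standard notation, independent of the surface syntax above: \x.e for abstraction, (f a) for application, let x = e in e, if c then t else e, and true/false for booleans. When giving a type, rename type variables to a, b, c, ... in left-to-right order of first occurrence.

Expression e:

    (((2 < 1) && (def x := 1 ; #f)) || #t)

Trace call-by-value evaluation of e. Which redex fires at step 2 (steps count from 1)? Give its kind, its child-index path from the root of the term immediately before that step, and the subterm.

Working:
step 0: (((2 < 1) && (let x = 1 in false)) || true)
step 1: [delta@0.0] ((false && (let x = 1 in false)) || true)
step 2: [let@0.1] ((false && false) || true)

Answer: let at 0.1 : (let x = 1 in false)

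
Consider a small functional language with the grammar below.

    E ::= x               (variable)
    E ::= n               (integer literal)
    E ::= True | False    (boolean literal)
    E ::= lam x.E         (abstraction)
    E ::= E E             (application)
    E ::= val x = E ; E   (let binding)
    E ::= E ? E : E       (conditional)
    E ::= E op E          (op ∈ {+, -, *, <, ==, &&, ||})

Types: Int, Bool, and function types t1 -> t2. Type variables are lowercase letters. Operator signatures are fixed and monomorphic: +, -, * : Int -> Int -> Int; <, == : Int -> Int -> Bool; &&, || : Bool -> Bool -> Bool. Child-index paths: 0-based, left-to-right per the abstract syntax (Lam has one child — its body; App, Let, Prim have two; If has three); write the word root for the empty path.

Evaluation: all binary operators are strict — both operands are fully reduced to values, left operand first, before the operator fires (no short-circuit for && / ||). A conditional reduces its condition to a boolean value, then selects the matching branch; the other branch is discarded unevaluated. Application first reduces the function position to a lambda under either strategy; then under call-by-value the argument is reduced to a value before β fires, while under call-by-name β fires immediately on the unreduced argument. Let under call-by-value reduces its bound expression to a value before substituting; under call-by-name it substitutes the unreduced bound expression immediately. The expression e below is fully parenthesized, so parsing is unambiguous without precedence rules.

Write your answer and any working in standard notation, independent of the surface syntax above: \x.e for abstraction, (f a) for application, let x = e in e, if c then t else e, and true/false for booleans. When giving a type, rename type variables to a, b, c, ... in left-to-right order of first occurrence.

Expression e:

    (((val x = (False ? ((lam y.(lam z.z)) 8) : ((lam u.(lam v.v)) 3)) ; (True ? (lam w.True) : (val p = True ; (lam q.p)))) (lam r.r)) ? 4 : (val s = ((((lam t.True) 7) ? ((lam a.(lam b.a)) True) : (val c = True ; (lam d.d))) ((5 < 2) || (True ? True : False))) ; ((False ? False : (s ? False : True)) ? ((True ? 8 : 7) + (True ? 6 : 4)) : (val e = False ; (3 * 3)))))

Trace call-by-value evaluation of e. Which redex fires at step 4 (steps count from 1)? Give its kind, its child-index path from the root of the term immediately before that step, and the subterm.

Derivation:
step 0: (if ((let x = (if false then ((\y.(\z.z)) 8) else ((\u.(\v.v)) 3)) in (if true then (\w.true) else (let p = true in (\q.p)))) (\r.r)) then 4 else (let s = ((if ((\t.true) 7) then ((\a.(\b.a)) true) else (let c = true in (\d.d))) ((5 < 2) || (if true then true else false))) in (if (if false then false else (if s then false else true)) then ((if true then 8 else 7) + (if true then 6 else 4)) else (let e = false in (3 * 3)))))
step 1: [if@0.0.0] (if ((let x = ((\u.(\v.v)) 3) in (if true then (\w.true) else (let p = true in (\q.p)))) (\r.r)) then 4 else (let s = ((if ((\t.true) 7) then ((\a.(\b.a)) true) else (let c = true in (\d.d))) ((5 < 2) || (if true then true else false))) in (if (if false then false else (if s then false else true)) then ((if true then 8 else 7) + (if true then 6 else 4)) else (let e = false in (3 * 3)))))
step 2: [beta@0.0.0] (if ((let x = (\v.v) in (if true then (\w.true) else (let p = true in (\q.p)))) (\r.r)) then 4 else (let s = ((if ((\t.true) 7) then ((\a.(\b.a)) true) else (let c = true in (\d.d))) ((5 < 2) || (if true then true else false))) in (if (if false then false else (if s then false else true)) then ((if true then 8 else 7) + (if true then 6 else 4)) else (let e = false in (3 * 3)))))
step 3: [let@0.0] (if ((if true then (\w.true) else (let p = true in (\q.p))) (\r.r)) then 4 else (let s = ((if ((\t.true) 7) then ((\a.(\b.a)) true) else (let c = true in (\d.d))) ((5 < 2) || (if true then true else false))) in (if (if false then false else (if s then false else true)) then ((if true then 8 else 7) + (if true then 6 else 4)) else (let e = false in (3 * 3)))))
step 4: [if@0.0] (if ((\w.true) (\r.r)) then 4 else (let s = ((if ((\t.true) 7) then ((\a.(\b.a)) true) else (let c = true in (\d.d))) ((5 < 2) || (if true then true else false))) in (if (if false then false else (if s then false else true)) then ((if true then 8 else 7) + (if true then 6 else 4)) else (let e = false in (3 * 3)))))

Answer: if at 0.0 : (if true then (\w.true) else (let p = true in (\q.p)))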